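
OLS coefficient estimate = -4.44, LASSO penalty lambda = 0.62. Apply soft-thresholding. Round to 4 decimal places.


Check: |-4.44| = 4.44 vs lambda = 0.62.
Since |beta| > lambda, coefficient = sign(beta)*(|beta| - lambda) = -3.8200.
Soft-thresholded coefficient = -3.8200.

-3.8200


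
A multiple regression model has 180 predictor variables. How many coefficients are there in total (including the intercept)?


Total coefficients = number of predictors + 1 (for the intercept).
= 180 + 1 = 181.

181


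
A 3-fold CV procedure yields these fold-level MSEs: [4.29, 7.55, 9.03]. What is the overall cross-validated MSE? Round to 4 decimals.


Sum of fold MSEs = 20.8700.
Average = 20.8700 / 3 = 6.9567.

6.9567


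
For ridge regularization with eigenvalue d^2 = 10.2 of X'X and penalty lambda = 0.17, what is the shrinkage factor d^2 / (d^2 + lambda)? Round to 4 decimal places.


Denominator = d^2 + lambda = 10.2 + 0.17 = 10.3700.
Shrinkage = 10.2 / 10.3700 = 0.9836.

0.9836


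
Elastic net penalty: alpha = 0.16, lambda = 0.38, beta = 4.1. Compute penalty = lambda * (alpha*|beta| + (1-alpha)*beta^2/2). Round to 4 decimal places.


alpha * |beta| = 0.16 * 4.1 = 0.6560.
(1-alpha) * beta^2/2 = 0.84 * 16.8100/2 = 7.0602.
Total = 0.38 * (0.6560 + 7.0602) = 2.9322.

2.9322


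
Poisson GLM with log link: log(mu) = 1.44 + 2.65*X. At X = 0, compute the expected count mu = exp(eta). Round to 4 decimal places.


Compute eta = 1.44 + 2.65 * 0 = 1.4400.
Apply inverse link: mu = e^1.4400 = 4.2207.

4.2207


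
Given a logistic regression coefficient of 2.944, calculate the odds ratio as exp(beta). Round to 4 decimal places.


exp(2.944) = 18.9917.
So the odds ratio is 18.9917.

18.9917


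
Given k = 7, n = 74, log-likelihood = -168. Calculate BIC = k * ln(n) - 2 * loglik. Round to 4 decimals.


k * ln(n) = 7 * ln(74) = 7 * 4.304065 = 30.128455.
-2 * loglik = -2 * (-168) = 336.
BIC = 30.128455 + 336 = 366.128455, which rounds to 366.1285.

366.1285


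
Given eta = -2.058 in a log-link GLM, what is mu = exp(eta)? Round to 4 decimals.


mu = exp(eta) = exp(-2.058).
= 0.1277.

0.1277


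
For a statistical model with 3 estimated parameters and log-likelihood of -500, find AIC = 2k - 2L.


Compute:
2k = 2*3 = 6.
-2*loglik = -2*(-500) = 1000.
AIC = 6 + 1000 = 1006.

1006


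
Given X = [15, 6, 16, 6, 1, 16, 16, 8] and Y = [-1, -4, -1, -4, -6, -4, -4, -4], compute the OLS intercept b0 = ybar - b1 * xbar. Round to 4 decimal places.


First find the slope: b1 = 0.1976.
Means: xbar = 10.5000, ybar = -3.5000.
b0 = ybar - b1 * xbar = -3.5000 - 0.1976 * 10.5000 = -5.5746.

-5.5746


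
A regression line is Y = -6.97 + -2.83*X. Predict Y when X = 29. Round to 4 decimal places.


Predicted value:
Y = -6.97 + (-2.83)(29) = -6.97 + -82.0700 = -89.0400.

-89.0400


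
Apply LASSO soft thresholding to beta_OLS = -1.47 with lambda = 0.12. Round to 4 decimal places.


Check: |-1.47| = 1.47 vs lambda = 0.12.
Since |beta| > lambda, coefficient = sign(beta)*(|beta| - lambda) = -1.3500.
Soft-thresholded coefficient = -1.3500.

-1.3500


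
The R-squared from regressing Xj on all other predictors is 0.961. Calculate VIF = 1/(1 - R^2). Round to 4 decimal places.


Using VIF = 1/(1 - R^2_j):
1 - 0.961 = 0.039.
VIF = 25.6410.

25.6410


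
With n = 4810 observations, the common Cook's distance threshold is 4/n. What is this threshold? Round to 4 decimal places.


The threshold is 4/n.
4/4810 = 0.0008.

0.0008


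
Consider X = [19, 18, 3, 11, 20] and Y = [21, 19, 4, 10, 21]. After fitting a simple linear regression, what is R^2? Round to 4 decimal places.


After computing the OLS fit (b0=0.0309, b1=1.0542):
SSres = 4.1934, SStot = 234.0000.
R^2 = 1 - 4.1934/234.0000 = 0.9821.

0.9821


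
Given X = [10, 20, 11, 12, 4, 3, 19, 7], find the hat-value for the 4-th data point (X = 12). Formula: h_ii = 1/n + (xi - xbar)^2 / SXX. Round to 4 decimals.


Mean of X: xbar = 10.7500.
SXX = 275.5000.
For X = 12: h = 1/8 + (12 - 10.7500)^2/275.5000 = 0.1307.

0.1307


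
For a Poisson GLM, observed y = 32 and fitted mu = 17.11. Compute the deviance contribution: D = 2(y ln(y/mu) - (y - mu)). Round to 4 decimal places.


y/mu = 32/17.11 = 1.870251 (approx.), and ln(32/17.11) = 0.626073.
y * ln(y/mu) = 32 * 0.626073 = 20.034336.
y - mu = 14.89.
D = 2 * (20.034336 - 14.89) = 10.288672, which rounds to 10.2887.

10.2887


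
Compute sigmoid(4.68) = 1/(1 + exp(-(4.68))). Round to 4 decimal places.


Compute exp(-4.6800) = 0.0093.
Sigmoid = 1 / (1 + 0.0093) = 1 / 1.0093 = 0.9908.

0.9908


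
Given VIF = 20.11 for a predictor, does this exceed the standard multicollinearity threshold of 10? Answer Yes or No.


The threshold is 10.
VIF = 20.11 is >= 10.
Multicollinearity indication: Yes.

Yes


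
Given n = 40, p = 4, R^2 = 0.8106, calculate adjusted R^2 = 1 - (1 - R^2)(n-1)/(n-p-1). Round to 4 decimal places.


Adjusted R^2 = 1 - (1 - R^2) * (n-1)/(n-p-1).
(1 - R^2) = 0.1894.
(n-1)/(n-p-1) = 39/35.
(1 - R^2) * (n-1) = 0.1894 * 39 = 7.3866.
Divide by (n-p-1): 7.3866 / 35 = 0.2110.
Adj R^2 = 1 - 0.2110 = 0.7890.

0.7890


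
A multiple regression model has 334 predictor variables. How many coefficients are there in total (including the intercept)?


Total coefficients = number of predictors + 1 (for the intercept).
= 334 + 1 = 335.

335


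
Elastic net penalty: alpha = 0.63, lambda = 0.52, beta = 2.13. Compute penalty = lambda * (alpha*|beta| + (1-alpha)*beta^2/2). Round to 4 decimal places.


alpha * |beta| = 0.63 * 2.13 = 1.3419.
(1-alpha) * beta^2/2 = 0.37 * 4.5369/2 = 0.8393.
Total = 0.52 * (1.3419 + 0.8393) = 1.1342.

1.1342


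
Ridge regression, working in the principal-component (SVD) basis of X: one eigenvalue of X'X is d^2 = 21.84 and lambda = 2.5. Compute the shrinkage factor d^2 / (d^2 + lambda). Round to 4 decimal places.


d^2 + lambda = 21.84 + 2.5 = 24.3400.
Shrinkage factor = 21.84/24.3400 = 0.8973.

0.8973


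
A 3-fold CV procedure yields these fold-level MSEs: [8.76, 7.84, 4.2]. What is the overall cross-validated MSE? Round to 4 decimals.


Total MSE across folds = 20.8000.
CV-MSE = 20.8000/3 = 6.9333.

6.9333


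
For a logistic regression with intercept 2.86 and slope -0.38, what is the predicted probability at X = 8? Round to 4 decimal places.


z = 2.86 + -0.38 * 8 = -0.1800.
Sigmoid: P = 1 / (1 + exp(0.1800)) = 0.4551.

0.4551


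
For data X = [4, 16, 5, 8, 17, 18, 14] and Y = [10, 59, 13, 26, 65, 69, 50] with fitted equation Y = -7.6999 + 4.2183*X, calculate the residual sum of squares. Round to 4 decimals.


Compute predicted values, then residuals = yi - yhat_i.
Residuals: [0.8267, -0.7929, -0.3916, -0.0465, 0.9888, 0.7705, -1.3563].
SSres = sum(residual^2) = 4.8786.

4.8786


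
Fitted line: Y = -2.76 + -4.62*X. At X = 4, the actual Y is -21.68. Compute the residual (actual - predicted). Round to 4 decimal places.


Fitted value at X = 4 is yhat = -2.76 + -4.62*4 = -21.2400.
Residual = -21.68 - -21.2400 = -0.4400.

-0.4400


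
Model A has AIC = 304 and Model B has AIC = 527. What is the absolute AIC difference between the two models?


Absolute difference = |304 - 527| = 223.
The model with lower AIC (A) is preferred.

223


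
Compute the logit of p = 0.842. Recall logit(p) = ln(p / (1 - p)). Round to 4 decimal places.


Compute the odds: 0.842/0.158 = 5.3291.
Take the natural log: ln(5.3291) = 1.6732.

1.6732


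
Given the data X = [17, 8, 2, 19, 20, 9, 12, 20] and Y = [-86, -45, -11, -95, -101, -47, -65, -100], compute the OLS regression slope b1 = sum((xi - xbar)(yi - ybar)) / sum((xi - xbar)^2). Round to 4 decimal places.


First compute the means: xbar = 13.3750, ybar = -68.7500.
Then S_xx = sum((xi - xbar)^2) = 311.8750.
S_xy = sum((xi - xbar)(yi - ybar)) = -1515.7500.
b1 = S_xy / S_xx = -1515.7500 / 311.8750 = -4.8601.

-4.8601


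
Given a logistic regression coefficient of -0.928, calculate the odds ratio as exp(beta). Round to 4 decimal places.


The odds ratio is computed as:
OR = e^(-0.928) = 0.3953.

0.3953


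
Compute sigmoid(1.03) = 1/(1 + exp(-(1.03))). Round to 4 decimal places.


First, exp(-1.0300) = 0.3570.
Then sigma(z) = 1/(1 + 0.3570) = 0.7369.

0.7369


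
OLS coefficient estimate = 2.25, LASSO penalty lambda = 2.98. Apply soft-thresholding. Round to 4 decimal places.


Check: |2.25| = 2.25 vs lambda = 2.98.
Since |beta| <= lambda, the coefficient is set to 0.
Soft-thresholded coefficient = 0.0000.

0.0000


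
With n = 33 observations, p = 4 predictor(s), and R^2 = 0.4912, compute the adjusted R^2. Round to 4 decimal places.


Plug in: Adj R^2 = 1 - (1 - 0.4912) * 32/28.
= 1 - 0.5088 * 32/28
= 1 - 16.2816 / 28
= 1 - 0.5815 = 0.4185.

0.4185


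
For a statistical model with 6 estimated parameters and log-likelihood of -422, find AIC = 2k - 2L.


AIC = 2k - 2*loglik = 2(6) - 2(-422).
= 12 + 844 = 856.

856


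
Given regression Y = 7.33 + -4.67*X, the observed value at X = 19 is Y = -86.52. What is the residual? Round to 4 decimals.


Predicted = 7.33 + -4.67 * 19 = -81.4000.
Residual = -86.52 - -81.4000 = -5.1200.

-5.1200


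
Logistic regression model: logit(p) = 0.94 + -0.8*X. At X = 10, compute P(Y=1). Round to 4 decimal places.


Compute z = 0.94 + (-0.8)(10) = -7.0600.
exp(-z) = 1164.4452.
P = 1/(1 + 1164.4452) = 0.0009.

0.0009


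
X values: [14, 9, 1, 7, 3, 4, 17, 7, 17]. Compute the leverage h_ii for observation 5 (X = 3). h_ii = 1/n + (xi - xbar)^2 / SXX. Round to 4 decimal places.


n = 9, xbar = 8.7778.
SXX = sum((xi - xbar)^2) = 285.5556.
h = 1/9 + (3 - 8.7778)^2 / 285.5556 = 0.2280.

0.2280


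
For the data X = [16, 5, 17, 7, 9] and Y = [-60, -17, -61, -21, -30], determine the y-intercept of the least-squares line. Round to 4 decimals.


First find the slope: b1 = -3.9195.
Means: xbar = 10.8000, ybar = -37.8000.
b0 = ybar - b1 * xbar = -37.8000 - -3.9195 * 10.8000 = 4.5308.

4.5308


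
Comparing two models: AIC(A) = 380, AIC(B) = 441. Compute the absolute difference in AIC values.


Compute |380 - 441| = 61.
Model A has the smaller AIC.

61


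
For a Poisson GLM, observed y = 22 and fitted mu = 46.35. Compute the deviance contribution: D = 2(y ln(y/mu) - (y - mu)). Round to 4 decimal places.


y/mu = 22/46.35 = 0.474649 (approx.), and ln(22/46.35) = -0.745179.
y * ln(y/mu) = 22 * -0.745179 = -16.393938.
y - mu = -24.35.
D = 2 * (-16.393938 - -24.35) = 15.912124, which rounds to 15.9121.

15.9121


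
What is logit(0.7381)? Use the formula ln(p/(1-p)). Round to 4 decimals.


Compute the odds: 0.7381/0.2619 = 2.8183.
Take the natural log: ln(2.8183) = 1.0361.

1.0361


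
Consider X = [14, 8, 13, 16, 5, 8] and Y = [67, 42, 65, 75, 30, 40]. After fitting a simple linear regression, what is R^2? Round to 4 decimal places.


The fitted line is Y = 8.0474 + 4.2299*X.
SSres = 8.6715, SStot = 1642.8333.
R^2 = 1 - SSres/SStot = 0.9947.

0.9947


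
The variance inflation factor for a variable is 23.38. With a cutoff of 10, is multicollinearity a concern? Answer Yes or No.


Compare VIF = 23.38 to the threshold of 10.
23.38 >= 10, so the answer is Yes.

Yes


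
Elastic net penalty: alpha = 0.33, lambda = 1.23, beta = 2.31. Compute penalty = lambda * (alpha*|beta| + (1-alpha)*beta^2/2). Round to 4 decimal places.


Compute:
L1 = 0.33 * 2.31 = 0.7623.
L2 = 0.67 * 2.31^2 / 2 = 1.7876.
Penalty = 1.23 * (0.7623 + 1.7876) = 3.1364.

3.1364


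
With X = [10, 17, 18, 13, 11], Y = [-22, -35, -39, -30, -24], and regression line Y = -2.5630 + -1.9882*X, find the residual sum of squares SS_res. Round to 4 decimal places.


Predicted values from Y = -2.5630 + -1.9882*X.
Residuals: [0.4450, 1.3624, -0.6494, -1.5904, 0.4332].
SSres = 5.1929.

5.1929


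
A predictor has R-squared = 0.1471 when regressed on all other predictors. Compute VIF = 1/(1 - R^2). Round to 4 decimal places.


Using VIF = 1/(1 - R^2_j):
1 - 0.1471 = 0.8529.
VIF = 1.1725.

1.1725


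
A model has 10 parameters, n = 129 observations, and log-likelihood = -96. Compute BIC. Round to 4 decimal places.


Compute k*ln(n) = 10*ln(129) = 10*4.859812 = 48.598120.
Then -2*loglik = 192.
BIC = 48.598120 + 192 = 240.598120, which rounds to 240.5981.

240.5981


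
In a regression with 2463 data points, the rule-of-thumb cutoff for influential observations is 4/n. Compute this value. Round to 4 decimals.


The threshold is 4/n.
4/2463 = 0.0016.

0.0016


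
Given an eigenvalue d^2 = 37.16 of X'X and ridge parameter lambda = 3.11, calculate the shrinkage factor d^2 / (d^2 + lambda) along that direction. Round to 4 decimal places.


d^2 + lambda = 37.16 + 3.11 = 40.2700.
Shrinkage factor = 37.16/40.2700 = 0.9228.

0.9228


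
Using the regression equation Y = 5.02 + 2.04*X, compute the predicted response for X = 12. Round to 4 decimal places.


Substitute X = 12 into the equation:
Y = 5.02 + 2.04 * 12 = 5.02 + 24.4800 = 29.5000.

29.5000


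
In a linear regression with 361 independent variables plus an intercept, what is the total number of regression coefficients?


Each predictor gets one coefficient, plus one intercept.
Total parameters = 361 + 1 = 362.

362


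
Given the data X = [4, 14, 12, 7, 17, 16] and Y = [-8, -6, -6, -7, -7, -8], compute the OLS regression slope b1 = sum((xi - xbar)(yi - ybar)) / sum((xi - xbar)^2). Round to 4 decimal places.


First compute the means: xbar = 11.6667, ybar = -7.0000.
Then S_xx = sum((xi - xbar)^2) = 133.3333.
S_xy = sum((xi - xbar)(yi - ybar)) = 6.0000.
b1 = S_xy / S_xx = 6.0000 / 133.3333 = 0.0450.

0.0450


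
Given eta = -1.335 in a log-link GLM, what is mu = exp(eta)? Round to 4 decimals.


Apply the inverse link:
mu = e^-1.335 = 0.2632.

0.2632


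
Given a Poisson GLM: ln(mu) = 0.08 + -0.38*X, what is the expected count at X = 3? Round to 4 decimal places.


Linear predictor: eta = 0.08 + (-0.38)(3) = -1.0600.
Expected count: mu = exp(-1.0600) = 0.3465.

0.3465


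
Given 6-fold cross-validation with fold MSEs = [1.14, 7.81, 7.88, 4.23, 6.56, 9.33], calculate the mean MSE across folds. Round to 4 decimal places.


Sum of fold MSEs = 36.9500.
Average = 36.9500 / 6 = 6.1583.

6.1583


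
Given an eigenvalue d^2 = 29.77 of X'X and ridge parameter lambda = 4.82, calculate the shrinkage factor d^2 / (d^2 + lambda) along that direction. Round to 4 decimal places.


Denominator = d^2 + lambda = 29.77 + 4.82 = 34.5900.
Shrinkage = 29.77 / 34.5900 = 0.8607.

0.8607


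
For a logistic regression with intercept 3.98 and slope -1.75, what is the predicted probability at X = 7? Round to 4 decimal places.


Compute z = 3.98 + (-1.75)(7) = -8.2700.
exp(-z) = 3904.9490.
P = 1/(1 + 3904.9490) = 0.0003.

0.0003


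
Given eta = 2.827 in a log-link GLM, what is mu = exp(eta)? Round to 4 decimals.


The inverse log link gives:
mu = exp(2.827) = 16.8947.

16.8947


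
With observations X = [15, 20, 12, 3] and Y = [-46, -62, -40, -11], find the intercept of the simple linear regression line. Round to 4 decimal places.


First find the slope: b1 = -2.9771.
Means: xbar = 12.5000, ybar = -39.7500.
b0 = ybar - b1 * xbar = -39.7500 - -2.9771 * 12.5000 = -2.5359.

-2.5359


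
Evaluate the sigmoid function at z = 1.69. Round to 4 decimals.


exp(-1.6900) = 0.1845.
1 + exp(-z) = 1.1845.
sigmoid = 1/1.1845 = 0.8442.

0.8442


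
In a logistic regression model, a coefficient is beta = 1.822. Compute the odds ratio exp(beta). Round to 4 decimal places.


Odds ratio = exp(beta) = exp(1.822).
= 6.1842.

6.1842


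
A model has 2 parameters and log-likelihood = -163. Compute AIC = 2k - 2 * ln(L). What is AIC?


Compute:
2k = 2*2 = 4.
-2*loglik = -2*(-163) = 326.
AIC = 4 + 326 = 330.

330


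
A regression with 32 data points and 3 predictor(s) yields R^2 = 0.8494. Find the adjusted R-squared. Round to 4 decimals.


Using the formula:
(1 - 0.8494) = 0.1506.
Multiply by 31/28: 0.1506 * 31 = 4.6686, then 4.6686 / 28 = 0.1667.
Adj R^2 = 1 - 0.1667 = 0.8333.

0.8333


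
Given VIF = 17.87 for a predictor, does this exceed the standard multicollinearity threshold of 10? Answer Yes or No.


Compare VIF = 17.87 to the threshold of 10.
17.87 >= 10, so the answer is Yes.

Yes


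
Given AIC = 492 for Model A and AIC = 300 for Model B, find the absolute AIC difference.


|AIC_A - AIC_B| = |492 - 300| = 192.
Model B is preferred (lower AIC).

192


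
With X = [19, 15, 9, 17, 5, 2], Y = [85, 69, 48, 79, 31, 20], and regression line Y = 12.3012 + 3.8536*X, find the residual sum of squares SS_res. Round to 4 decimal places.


Predicted values from Y = 12.3012 + 3.8536*X.
Residuals: [-0.5196, -1.1052, 1.0164, 1.1876, -0.5692, -0.0084].
SSres = 4.2590.

4.2590


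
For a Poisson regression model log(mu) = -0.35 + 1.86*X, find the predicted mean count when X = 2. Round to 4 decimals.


eta = -0.35 + 1.86 * 2 = 3.3700.
mu = exp(3.3700) = 29.0785.

29.0785


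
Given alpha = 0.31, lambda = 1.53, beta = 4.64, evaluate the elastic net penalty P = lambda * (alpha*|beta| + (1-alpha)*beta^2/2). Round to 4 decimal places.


alpha * |beta| = 0.31 * 4.64 = 1.4384.
(1-alpha) * beta^2/2 = 0.69 * 21.5296/2 = 7.4277.
Total = 1.53 * (1.4384 + 7.4277) = 13.5652.

13.5652


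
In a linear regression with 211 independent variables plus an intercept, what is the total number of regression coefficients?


Each predictor gets one coefficient, plus one intercept.
Total parameters = 211 + 1 = 212.

212


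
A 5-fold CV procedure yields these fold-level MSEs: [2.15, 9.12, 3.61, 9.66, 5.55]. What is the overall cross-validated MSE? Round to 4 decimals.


Sum of fold MSEs = 30.0900.
Average = 30.0900 / 5 = 6.0180.

6.0180


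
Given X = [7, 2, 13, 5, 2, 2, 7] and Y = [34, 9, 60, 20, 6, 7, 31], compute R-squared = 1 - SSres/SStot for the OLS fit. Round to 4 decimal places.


After computing the OLS fit (b0=-2.3889, b1=4.8348):
SSres = 14.7617, SStot = 2298.8571.
R^2 = 1 - 14.7617/2298.8571 = 0.9936.

0.9936


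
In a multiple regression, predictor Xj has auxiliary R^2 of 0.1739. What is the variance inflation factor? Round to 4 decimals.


Using VIF = 1/(1 - R^2_j):
1 - 0.1739 = 0.8261.
VIF = 1.2105.

1.2105


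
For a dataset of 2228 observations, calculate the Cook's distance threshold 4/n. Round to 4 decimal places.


Cook's distance cutoff = 4/n = 4/2228.
= 0.0018.

0.0018


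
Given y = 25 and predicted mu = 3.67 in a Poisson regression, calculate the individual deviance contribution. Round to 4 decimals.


Compute y*ln(y/mu) = 25*ln(25/3.67) = 25*1.918684 = 47.967100.
y - mu = 21.33.
D = 2*(47.967100 - (21.33)) = 53.274200, which rounds to 53.2742.

53.2742


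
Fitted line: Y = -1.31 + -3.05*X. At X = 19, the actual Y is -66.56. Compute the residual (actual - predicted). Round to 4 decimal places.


Compute yhat = -1.31 + (-3.05)(19) = -59.2600.
Residual = actual - predicted = -66.56 - -59.2600 = -7.3000.

-7.3000


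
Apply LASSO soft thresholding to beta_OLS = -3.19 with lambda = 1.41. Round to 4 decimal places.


Check: |-3.19| = 3.19 vs lambda = 1.41.
Since |beta| > lambda, coefficient = sign(beta)*(|beta| - lambda) = -1.7800.
Soft-thresholded coefficient = -1.7800.

-1.7800


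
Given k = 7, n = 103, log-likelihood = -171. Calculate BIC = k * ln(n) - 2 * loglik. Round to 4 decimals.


k * ln(n) = 7 * ln(103) = 7 * 4.634729 = 32.443103.
-2 * loglik = -2 * (-171) = 342.
BIC = 32.443103 + 342 = 374.443103, which rounds to 374.4431.

374.4431


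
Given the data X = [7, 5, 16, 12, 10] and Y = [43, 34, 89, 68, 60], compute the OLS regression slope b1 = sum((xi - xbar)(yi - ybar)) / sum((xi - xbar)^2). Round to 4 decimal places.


Calculate xbar = 10.0000, ybar = 58.8000.
S_xx = 74.0000, S_xy = 371.0000.
Using b1 = S_xy / S_xx = 371.0000 / 74.0000, we get b1 = 5.0135.

5.0135


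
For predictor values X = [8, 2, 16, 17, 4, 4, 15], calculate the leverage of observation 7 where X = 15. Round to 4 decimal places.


Compute xbar = 9.4286 with n = 7 observations.
SXX = 247.7143.
Leverage = 1/7 + (15 - 9.4286)^2/247.7143 = 0.2682.

0.2682


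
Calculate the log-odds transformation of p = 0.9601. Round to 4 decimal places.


1 - p = 0.0399.
p/(1-p) = 24.0627.
logit = ln(24.0627) = 3.1807.

3.1807


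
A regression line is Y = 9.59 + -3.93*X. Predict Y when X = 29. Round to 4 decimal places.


Plug X = 29 into Y = 9.59 + -3.93*X:
Y = 9.59 + -113.9700 = -104.3800.

-104.3800


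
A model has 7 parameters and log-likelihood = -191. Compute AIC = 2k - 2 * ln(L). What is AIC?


Compute:
2k = 2*7 = 14.
-2*loglik = -2*(-191) = 382.
AIC = 14 + 382 = 396.

396


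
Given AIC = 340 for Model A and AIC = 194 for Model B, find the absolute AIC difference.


Compute |340 - 194| = 146.
Model B has the smaller AIC.

146


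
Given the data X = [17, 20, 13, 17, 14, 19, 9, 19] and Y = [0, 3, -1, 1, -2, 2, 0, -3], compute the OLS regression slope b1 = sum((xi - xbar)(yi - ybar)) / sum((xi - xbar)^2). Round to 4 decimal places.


Calculate xbar = 16.0000, ybar = 0.0000.
S_xx = 98.0000, S_xy = 17.0000.
Using b1 = S_xy / S_xx = 17.0000 / 98.0000, we get b1 = 0.1735.

0.1735


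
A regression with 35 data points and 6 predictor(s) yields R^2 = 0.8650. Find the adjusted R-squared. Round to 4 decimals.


Adjusted R^2 = 1 - (1 - R^2) * (n-1)/(n-p-1).
(1 - R^2) = 0.1350.
(n-1)/(n-p-1) = 34/28.
(1 - R^2) * (n-1) = 0.1350 * 34 = 4.5900.
Divide by (n-p-1): 4.5900 / 28 = 0.1639.
Adj R^2 = 1 - 0.1639 = 0.8361.

0.8361


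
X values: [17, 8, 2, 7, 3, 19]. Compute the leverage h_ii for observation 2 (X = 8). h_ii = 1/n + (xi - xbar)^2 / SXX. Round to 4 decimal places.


Mean of X: xbar = 9.3333.
SXX = 253.3333.
For X = 8: h = 1/6 + (8 - 9.3333)^2/253.3333 = 0.1737.

0.1737


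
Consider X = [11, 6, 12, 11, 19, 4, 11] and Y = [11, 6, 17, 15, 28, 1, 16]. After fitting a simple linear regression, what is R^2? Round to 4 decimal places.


After computing the OLS fit (b0=-5.3237, b1=1.7739):
SSres = 16.3859, SStot = 449.7143.
R^2 = 1 - 16.3859/449.7143 = 0.9636.

0.9636


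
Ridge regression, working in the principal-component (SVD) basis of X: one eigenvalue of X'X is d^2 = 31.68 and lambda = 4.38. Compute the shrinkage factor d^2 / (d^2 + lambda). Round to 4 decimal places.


Denominator = d^2 + lambda = 31.68 + 4.38 = 36.0600.
Shrinkage = 31.68 / 36.0600 = 0.8785.

0.8785


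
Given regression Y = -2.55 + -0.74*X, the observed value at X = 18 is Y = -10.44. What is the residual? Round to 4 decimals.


Compute yhat = -2.55 + (-0.74)(18) = -15.8700.
Residual = actual - predicted = -10.44 - -15.8700 = 5.4300.

5.4300


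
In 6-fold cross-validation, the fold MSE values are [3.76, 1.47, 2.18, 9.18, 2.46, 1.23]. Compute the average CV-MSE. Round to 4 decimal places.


Total MSE across folds = 20.2800.
CV-MSE = 20.2800/6 = 3.3800.

3.3800


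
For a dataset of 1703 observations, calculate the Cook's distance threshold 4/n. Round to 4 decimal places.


Using the rule of thumb:
Threshold = 4 / 1703 = 0.0023.

0.0023


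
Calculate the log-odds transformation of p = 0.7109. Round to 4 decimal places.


Compute the odds: 0.7109/0.2891 = 2.4590.
Take the natural log: ln(2.4590) = 0.8998.

0.8998


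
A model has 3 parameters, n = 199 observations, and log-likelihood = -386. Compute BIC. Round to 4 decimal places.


ln(199) = 5.293305.
k * ln(n) = 3 * 5.293305 = 15.879915.
-2L = 772.
BIC = 15.879915 + 772 = 787.879915, which rounds to 787.8799.

787.8799


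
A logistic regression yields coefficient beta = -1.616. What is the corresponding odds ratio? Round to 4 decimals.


Odds ratio = exp(beta) = exp(-1.616).
= 0.1987.

0.1987


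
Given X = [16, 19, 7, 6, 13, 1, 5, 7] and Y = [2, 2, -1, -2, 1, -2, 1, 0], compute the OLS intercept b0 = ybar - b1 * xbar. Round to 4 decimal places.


First find the slope: b1 = 0.2208.
Means: xbar = 9.2500, ybar = 0.1250.
b0 = ybar - b1 * xbar = 0.1250 - 0.2208 * 9.2500 = -1.9178.

-1.9178


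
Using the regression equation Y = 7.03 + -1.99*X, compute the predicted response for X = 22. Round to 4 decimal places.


Plug X = 22 into Y = 7.03 + -1.99*X:
Y = 7.03 + -43.7800 = -36.7500.

-36.7500


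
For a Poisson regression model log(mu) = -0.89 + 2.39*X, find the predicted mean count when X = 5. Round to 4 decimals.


Compute eta = -0.89 + 2.39 * 5 = 11.0600.
Apply inverse link: mu = e^11.0600 = 63576.5519.

63576.5519


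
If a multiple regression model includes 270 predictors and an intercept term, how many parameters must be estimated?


Each predictor gets one coefficient, plus one intercept.
Total parameters = 270 + 1 = 271.

271


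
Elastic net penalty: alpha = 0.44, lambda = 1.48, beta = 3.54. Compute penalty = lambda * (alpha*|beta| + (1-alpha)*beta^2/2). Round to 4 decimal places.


alpha * |beta| = 0.44 * 3.54 = 1.5576.
(1-alpha) * beta^2/2 = 0.56 * 12.5316/2 = 3.5088.
Total = 1.48 * (1.5576 + 3.5088) = 7.4983.

7.4983


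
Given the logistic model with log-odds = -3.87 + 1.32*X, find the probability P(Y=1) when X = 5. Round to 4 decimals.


Compute z = -3.87 + (1.32)(5) = 2.7300.
exp(-z) = 0.0652.
P = 1/(1 + 0.0652) = 0.9388.

0.9388


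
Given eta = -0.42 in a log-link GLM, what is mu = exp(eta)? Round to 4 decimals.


Apply the inverse link:
mu = e^-0.42 = 0.6570.

0.6570


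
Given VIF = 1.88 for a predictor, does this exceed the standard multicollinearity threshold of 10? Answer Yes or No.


The threshold is 10.
VIF = 1.88 is < 10.
Multicollinearity indication: No.

No


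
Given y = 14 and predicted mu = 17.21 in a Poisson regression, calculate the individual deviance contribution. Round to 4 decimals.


First: ln(14/17.21) = -0.206433.
Then: 14 * -0.206433 = -2.890062.
y - mu = 14 - 17.21 = -3.21.
D = 2(-2.890062 - -3.21) = 0.639876, which rounds to 0.6399.

0.6399


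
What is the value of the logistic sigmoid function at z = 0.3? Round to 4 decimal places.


exp(-0.3000) = 0.7408.
1 + exp(-z) = 1.7408.
sigmoid = 1/1.7408 = 0.5744.

0.5744


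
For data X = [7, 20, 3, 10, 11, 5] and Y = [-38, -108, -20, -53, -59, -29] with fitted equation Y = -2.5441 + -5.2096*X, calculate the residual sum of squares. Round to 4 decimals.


Compute predicted values, then residuals = yi - yhat_i.
Residuals: [1.0113, -1.2639, -1.8271, 1.6401, 0.8497, -0.4079].
SSres = sum(residual^2) = 9.5368.

9.5368


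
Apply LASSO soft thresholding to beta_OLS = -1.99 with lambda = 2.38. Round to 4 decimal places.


Check: |-1.99| = 1.99 vs lambda = 2.38.
Since |beta| <= lambda, the coefficient is set to 0.
Soft-thresholded coefficient = 0.0000.

0.0000


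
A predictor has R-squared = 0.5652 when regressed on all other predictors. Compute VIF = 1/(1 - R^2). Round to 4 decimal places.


Denominator: 1 - 0.5652 = 0.4348.
VIF = 1 / 0.4348 = 2.2999.

2.2999


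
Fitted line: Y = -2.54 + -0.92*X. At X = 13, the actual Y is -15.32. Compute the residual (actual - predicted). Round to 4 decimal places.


Fitted value at X = 13 is yhat = -2.54 + -0.92*13 = -14.5000.
Residual = -15.32 - -14.5000 = -0.8200.

-0.8200


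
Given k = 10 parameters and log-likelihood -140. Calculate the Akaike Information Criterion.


AIC = 2k - 2*loglik = 2(10) - 2(-140).
= 20 + 280 = 300.

300


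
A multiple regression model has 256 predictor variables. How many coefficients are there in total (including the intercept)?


Total coefficients = number of predictors + 1 (for the intercept).
= 256 + 1 = 257.

257


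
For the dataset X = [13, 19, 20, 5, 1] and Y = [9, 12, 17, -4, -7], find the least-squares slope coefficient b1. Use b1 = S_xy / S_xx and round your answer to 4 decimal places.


First compute the means: xbar = 11.6000, ybar = 5.4000.
Then S_xx = sum((xi - xbar)^2) = 283.2000.
S_xy = sum((xi - xbar)(yi - ybar)) = 344.8000.
b1 = S_xy / S_xx = 344.8000 / 283.2000 = 1.2175.

1.2175


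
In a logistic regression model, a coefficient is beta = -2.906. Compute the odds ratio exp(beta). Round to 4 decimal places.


Odds ratio = exp(beta) = exp(-2.906).
= 0.0547.

0.0547


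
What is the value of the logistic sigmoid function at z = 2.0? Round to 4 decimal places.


First, exp(-2.0000) = 0.1353.
Then sigma(z) = 1/(1 + 0.1353) = 0.8808.

0.8808


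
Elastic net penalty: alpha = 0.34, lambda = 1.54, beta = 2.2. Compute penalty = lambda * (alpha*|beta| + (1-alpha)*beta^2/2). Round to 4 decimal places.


L1 component = 0.34 * |2.2| = 0.7480.
L2 component = 0.66 * 2.2^2 / 2 = 1.5972.
Penalty = 1.54 * (0.7480 + 1.5972) = 1.54 * 2.3452 = 3.6116.

3.6116


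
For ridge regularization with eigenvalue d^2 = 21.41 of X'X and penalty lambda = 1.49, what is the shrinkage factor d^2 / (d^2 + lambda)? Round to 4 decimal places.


Compute the denominator: 21.41 + 1.49 = 22.9000.
Shrinkage factor = 21.41 / 22.9000 = 0.9349.

0.9349


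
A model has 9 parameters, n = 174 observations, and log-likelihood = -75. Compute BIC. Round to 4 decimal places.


ln(174) = 5.159055.
k * ln(n) = 9 * 5.159055 = 46.431495.
-2L = 150.
BIC = 46.431495 + 150 = 196.431495, which rounds to 196.4315.

196.4315


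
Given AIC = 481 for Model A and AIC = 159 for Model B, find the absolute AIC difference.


Absolute difference = |481 - 159| = 322.
The model with lower AIC (B) is preferred.

322


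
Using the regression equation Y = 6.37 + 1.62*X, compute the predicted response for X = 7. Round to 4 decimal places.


Predicted value:
Y = 6.37 + (1.62)(7) = 6.37 + 11.3400 = 17.7100.

17.7100


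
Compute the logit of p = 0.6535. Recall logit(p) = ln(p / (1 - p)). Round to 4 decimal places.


1 - p = 0.3465.
p/(1-p) = 1.8860.
logit = ln(1.8860) = 0.6345.

0.6345


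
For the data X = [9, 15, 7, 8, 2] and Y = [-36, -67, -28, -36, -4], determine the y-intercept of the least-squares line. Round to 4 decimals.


Compute b1 = -4.8249 from the OLS formula.
With xbar = 8.2000 and ybar = -34.2000, the intercept is:
b0 = -34.2000 - -4.8249 * 8.2000 = 5.3641.

5.3641


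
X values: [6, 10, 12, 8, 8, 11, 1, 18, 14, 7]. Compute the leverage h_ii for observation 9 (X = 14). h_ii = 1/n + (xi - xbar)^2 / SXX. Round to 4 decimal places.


n = 10, xbar = 9.5000.
SXX = sum((xi - xbar)^2) = 196.5000.
h = 1/10 + (14 - 9.5000)^2 / 196.5000 = 0.2031.

0.2031


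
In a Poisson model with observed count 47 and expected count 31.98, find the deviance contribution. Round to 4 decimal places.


y/mu = 47/31.98 = 1.469669 (approx.), and ln(47/31.98) = 0.385037.
y * ln(y/mu) = 47 * 0.385037 = 18.096739.
y - mu = 15.02.
D = 2 * (18.096739 - 15.02) = 6.153478, which rounds to 6.1535.

6.1535


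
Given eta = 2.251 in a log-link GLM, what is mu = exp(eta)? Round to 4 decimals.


Apply the inverse link:
mu = e^2.251 = 9.4972.

9.4972


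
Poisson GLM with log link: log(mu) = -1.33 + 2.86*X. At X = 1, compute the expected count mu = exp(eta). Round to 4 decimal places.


Compute eta = -1.33 + 2.86 * 1 = 1.5300.
Apply inverse link: mu = e^1.5300 = 4.6182.

4.6182


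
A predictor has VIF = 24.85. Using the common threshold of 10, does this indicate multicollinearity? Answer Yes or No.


The threshold is 10.
VIF = 24.85 is >= 10.
Multicollinearity indication: Yes.

Yes


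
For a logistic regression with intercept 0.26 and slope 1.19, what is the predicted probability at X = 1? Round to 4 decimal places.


Linear predictor: z = 0.26 + 1.19 * 1 = 1.4500.
P = 1/(1 + exp(-1.4500)) = 1/(1 + 0.2346) = 0.8100.

0.8100


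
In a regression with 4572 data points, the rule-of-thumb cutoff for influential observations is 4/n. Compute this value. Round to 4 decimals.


Using the rule of thumb:
Threshold = 4 / 4572 = 0.0009.

0.0009


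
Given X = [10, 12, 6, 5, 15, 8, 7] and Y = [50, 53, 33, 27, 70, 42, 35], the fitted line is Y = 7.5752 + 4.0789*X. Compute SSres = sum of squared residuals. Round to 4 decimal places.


Compute predicted values, then residuals = yi - yhat_i.
Residuals: [1.6358, -3.5220, 0.9514, -0.9697, 1.2413, 1.7936, -1.1275].
SSres = sum(residual^2) = 22.9549.

22.9549


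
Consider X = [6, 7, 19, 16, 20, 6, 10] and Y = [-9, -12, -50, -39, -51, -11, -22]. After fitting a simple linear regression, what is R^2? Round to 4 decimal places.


Fit the OLS line: b0 = 8.2857, b1 = -3.0000.
SSres = 5.4286.
SStot = 2075.4286.
R^2 = 1 - 5.4286/2075.4286 = 0.9974.

0.9974


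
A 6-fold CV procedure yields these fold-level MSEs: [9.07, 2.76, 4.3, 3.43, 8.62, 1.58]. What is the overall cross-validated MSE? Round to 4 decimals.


Add all fold MSEs: 29.7600.
Divide by k = 6: 29.7600/6 = 4.9600.

4.9600


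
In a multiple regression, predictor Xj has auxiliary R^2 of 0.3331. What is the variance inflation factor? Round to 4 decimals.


Using VIF = 1/(1 - R^2_j):
1 - 0.3331 = 0.6669.
VIF = 1.4995.

1.4995


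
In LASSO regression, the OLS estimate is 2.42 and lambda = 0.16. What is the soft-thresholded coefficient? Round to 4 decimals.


Absolute value: |2.42| = 2.42.
Compare to lambda = 0.16.
Since |beta| > lambda, coefficient = sign(beta)*(|beta| - lambda) = 2.2600.

2.2600


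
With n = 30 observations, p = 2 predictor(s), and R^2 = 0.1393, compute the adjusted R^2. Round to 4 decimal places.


Adjusted R^2 = 1 - (1 - R^2) * (n-1)/(n-p-1).
(1 - R^2) = 0.8607.
(n-1)/(n-p-1) = 29/27.
(1 - R^2) * (n-1) = 0.8607 * 29 = 24.9603.
Divide by (n-p-1): 24.9603 / 27 = 0.9245.
Adj R^2 = 1 - 0.9245 = 0.0755.

0.0755


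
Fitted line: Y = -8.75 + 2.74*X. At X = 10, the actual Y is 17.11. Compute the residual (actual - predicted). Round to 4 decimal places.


Fitted value at X = 10 is yhat = -8.75 + 2.74*10 = 18.6500.
Residual = 17.11 - 18.6500 = -1.5400.

-1.5400


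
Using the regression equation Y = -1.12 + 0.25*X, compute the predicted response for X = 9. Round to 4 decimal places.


Predicted value:
Y = -1.12 + (0.25)(9) = -1.12 + 2.2500 = 1.1300.

1.1300


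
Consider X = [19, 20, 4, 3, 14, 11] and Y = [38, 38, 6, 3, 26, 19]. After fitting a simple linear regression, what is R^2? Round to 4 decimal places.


The fitted line is Y = -3.0805 + 2.0913*X.
SSres = 3.8085, SStot = 1153.3333.
R^2 = 1 - SSres/SStot = 0.9967.

0.9967


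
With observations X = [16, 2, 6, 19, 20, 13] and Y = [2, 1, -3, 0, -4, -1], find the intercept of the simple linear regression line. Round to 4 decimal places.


The slope is b1 = -0.0519.
Sample means are xbar = 12.6667 and ybar = -0.8333.
Intercept: b0 = -0.8333 - (-0.0519)(12.6667) = -0.1759.

-0.1759


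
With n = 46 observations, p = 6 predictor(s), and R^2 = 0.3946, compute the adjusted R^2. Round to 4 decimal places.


Adjusted R^2 = 1 - (1 - R^2) * (n-1)/(n-p-1).
(1 - R^2) = 0.6054.
(n-1)/(n-p-1) = 45/39.
(1 - R^2) * (n-1) = 0.6054 * 45 = 27.2430.
Divide by (n-p-1): 27.2430 / 39 = 0.6985.
Adj R^2 = 1 - 0.6985 = 0.3015.

0.3015


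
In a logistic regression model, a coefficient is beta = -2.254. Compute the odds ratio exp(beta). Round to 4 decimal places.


The odds ratio is computed as:
OR = e^(-2.254) = 0.1050.

0.1050


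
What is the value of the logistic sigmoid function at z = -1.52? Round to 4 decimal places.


exp(1.5200) = 4.5722.
1 + exp(-z) = 5.5722.
sigmoid = 1/5.5722 = 0.1795.

0.1795


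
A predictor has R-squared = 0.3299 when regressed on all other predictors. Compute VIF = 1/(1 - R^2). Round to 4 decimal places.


Denominator: 1 - 0.3299 = 0.6701.
VIF = 1 / 0.6701 = 1.4923.

1.4923


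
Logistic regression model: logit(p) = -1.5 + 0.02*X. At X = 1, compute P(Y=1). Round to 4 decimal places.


z = -1.5 + 0.02 * 1 = -1.4800.
Sigmoid: P = 1 / (1 + exp(1.4800)) = 0.1854.

0.1854


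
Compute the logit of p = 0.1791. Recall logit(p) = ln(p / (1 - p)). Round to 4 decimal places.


1 - p = 0.8209.
p/(1-p) = 0.2182.
logit = ln(0.2182) = -1.5225.

-1.5225


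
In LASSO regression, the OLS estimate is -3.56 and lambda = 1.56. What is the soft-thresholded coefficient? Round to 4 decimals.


Check: |-3.56| = 3.56 vs lambda = 1.56.
Since |beta| > lambda, coefficient = sign(beta)*(|beta| - lambda) = -2.0000.
Soft-thresholded coefficient = -2.0000.

-2.0000


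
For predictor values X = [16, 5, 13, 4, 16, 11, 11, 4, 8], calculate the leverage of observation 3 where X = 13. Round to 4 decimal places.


Mean of X: xbar = 9.7778.
SXX = 183.5556.
For X = 13: h = 1/9 + (13 - 9.7778)^2/183.5556 = 0.1677.

0.1677


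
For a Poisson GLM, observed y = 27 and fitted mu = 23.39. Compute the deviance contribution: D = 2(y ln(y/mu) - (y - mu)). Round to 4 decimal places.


y/mu = 27/23.39 = 1.154339 (approx.), and ln(27/23.39) = 0.143528.
y * ln(y/mu) = 27 * 0.143528 = 3.875256.
y - mu = 3.61.
D = 2 * (3.875256 - 3.61) = 0.530512, which rounds to 0.5305.

0.5305


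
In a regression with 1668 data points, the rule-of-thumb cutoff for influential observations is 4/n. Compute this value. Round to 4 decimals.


The threshold is 4/n.
4/1668 = 0.0024.

0.0024


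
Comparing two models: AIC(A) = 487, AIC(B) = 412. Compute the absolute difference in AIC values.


Compute |487 - 412| = 75.
Model B has the smaller AIC.

75


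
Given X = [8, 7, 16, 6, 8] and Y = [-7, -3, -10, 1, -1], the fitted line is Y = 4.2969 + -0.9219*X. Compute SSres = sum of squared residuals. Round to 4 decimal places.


Predicted values from Y = 4.2969 + -0.9219*X.
Residuals: [-3.9217, -0.8436, 0.4535, 2.2345, 2.0783].
SSres = 25.6094.

25.6094


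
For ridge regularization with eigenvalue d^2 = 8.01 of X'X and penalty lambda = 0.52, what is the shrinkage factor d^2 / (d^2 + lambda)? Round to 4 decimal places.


Denominator = d^2 + lambda = 8.01 + 0.52 = 8.5300.
Shrinkage = 8.01 / 8.5300 = 0.9390.

0.9390


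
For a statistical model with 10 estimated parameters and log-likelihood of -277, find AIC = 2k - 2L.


Compute:
2k = 2*10 = 20.
-2*loglik = -2*(-277) = 554.
AIC = 20 + 554 = 574.

574


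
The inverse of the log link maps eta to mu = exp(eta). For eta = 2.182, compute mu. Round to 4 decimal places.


The inverse log link gives:
mu = exp(2.182) = 8.8640.

8.8640


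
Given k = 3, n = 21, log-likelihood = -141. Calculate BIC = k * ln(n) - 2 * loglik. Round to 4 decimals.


ln(21) = 3.044522.
k * ln(n) = 3 * 3.044522 = 9.133566.
-2L = 282.
BIC = 9.133566 + 282 = 291.133566, which rounds to 291.1336.

291.1336


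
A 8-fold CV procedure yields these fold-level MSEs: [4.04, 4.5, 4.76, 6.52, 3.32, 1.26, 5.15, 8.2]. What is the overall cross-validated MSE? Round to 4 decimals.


Total MSE across folds = 37.7500.
CV-MSE = 37.7500/8 = 4.7188.

4.7188


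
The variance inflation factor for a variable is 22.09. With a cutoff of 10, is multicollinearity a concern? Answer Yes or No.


Compare VIF = 22.09 to the threshold of 10.
22.09 >= 10, so the answer is Yes.

Yes


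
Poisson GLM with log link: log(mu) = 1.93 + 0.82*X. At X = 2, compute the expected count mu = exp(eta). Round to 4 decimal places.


Linear predictor: eta = 1.93 + (0.82)(2) = 3.5700.
Expected count: mu = exp(3.5700) = 35.5166.

35.5166


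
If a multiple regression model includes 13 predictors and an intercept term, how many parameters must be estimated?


Total coefficients = number of predictors + 1 (for the intercept).
= 13 + 1 = 14.

14


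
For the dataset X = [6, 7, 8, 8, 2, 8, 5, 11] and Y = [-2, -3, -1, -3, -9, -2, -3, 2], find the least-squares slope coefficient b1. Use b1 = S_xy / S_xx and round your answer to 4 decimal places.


Calculate xbar = 6.8750, ybar = -2.6250.
S_xx = 48.8750, S_xy = 52.3750.
Using b1 = S_xy / S_xx = 52.3750 / 48.8750, we get b1 = 1.0716.

1.0716


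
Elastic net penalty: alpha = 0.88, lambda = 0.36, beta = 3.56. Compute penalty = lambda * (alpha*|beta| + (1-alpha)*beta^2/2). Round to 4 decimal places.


L1 component = 0.88 * |3.56| = 3.1328.
L2 component = 0.12 * 3.56^2 / 2 = 0.7604.
Penalty = 0.36 * (3.1328 + 0.7604) = 0.36 * 3.8932 = 1.4016.

1.4016
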